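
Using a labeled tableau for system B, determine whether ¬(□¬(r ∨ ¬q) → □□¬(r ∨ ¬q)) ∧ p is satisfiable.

Satisfiable

1. ¬(□¬(r ∨ ¬q) → □□¬(r ∨ ¬q)) ∧ p, w0
2. ¬(□¬(r ∨ ¬q) → □□¬(r ∨ ¬q)), w0
3. p, w0
4. □¬(r ∨ ¬q), w0
5. ¬□□¬(r ∨ ¬q), w0
6. ¬(r ∨ ¬q), w0
7. ¬r, w0
8. q, w0
9. ¬□¬(r ∨ ¬q), w1
10. ¬(r ∨ ¬q), w1
11. ¬r, w1
12. q, w1
13. r ∨ ¬q, w2
14. ¬q, w2
Accessibility: w0Rw0, w0Rw1, w1Rw0, w1Rw1, w1Rw2, w2Rw1, w2Rw2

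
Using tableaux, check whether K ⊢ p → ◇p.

Tableau for the negation ¬(p → ◇p):
1. ¬(p → ◇p), w0
2. p, w0
3. ¬◇p, w0
The negation has an open branch (countermodel exists).

Invalid (countermodel exists)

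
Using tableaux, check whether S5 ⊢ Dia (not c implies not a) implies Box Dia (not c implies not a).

Tableau for the negation not (Dia (not c implies not a) implies Box Dia (not c implies not a)):
1. not (Dia (not c implies not a) implies Box Dia (not c implies not a)), u
2. Dia (not c implies not a), u
3. not Box Dia (not c implies not a), u
4. not c implies not a, v
5. not a, v
6. not Dia (not c implies not a), w
7. not (not c implies not a), u
8. not c, u
9. a, u
10. not (not c implies not a), v
11. not c, v
12. a, v
Accessibility: uRu, uRv, uRw, vRu, vRv, vRw, wRu, wRv, wRw
Branch closes: a and not a both at v.
All branches of the negation close; one closing branch shown above.

Valid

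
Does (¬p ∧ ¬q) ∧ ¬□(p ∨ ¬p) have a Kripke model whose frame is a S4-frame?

No, unsatisfiable

1. (¬p ∧ ¬q) ∧ ¬□(p ∨ ¬p), 0
2. ¬p ∧ ¬q, 0
3. ¬□(p ∨ ¬p), 0
4. ¬p, 0
5. ¬q, 0
6. ¬(p ∨ ¬p), 1
7. ¬p, 1
8. p, 1
Accessibility: 0R0, 0R1, 1R1
Branch closes: p and ¬p both at 1.
All branches of the tableau close; one closing branch shown above.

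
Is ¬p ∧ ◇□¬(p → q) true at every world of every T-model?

No, not valid

Tableau for the negation ¬(¬p ∧ ◇□¬(p → q)):
1. ¬(¬p ∧ ◇□¬(p → q)), 0
2. ¬◇□¬(p → q), 0   [¬∧-rule on 1 (branches; this branch)]
3. ¬□¬(p → q), 0   [¬◇-rule on 2 via 0R0]
4. p → q, 1   [¬□-rule on 3: fresh world 1, 0R1]
5. ¬□¬(p → q), 1   [¬◇-rule on 2 via 0R1]
6. q, 1   [→-rule on 4 (branches; this branch)]
7. p → q, 2   [¬□-rule on 5: fresh world 2, 1R2]
8. q, 2   [→-rule on 7 (branches; this branch)]
Accessibility: 0R0, 0R1, 1R1, 1R2, 2R2
The negation has an open branch (countermodel exists).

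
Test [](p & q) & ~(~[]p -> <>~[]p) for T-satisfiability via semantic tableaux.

No, unsatisfiable

1. [](p & q) & ~(~[]p -> <>~[]p), 0
2. [](p & q), 0   [&-rule on 1]
3. ~(~[]p -> <>~[]p), 0   [&-rule on 1]
4. ~[]p, 0   [~->-rule on 3]
5. ~<>~[]p, 0   [~->-rule on 3]
6. p & q, 0   [[]-rule on 2 via 0R0]
7. p, 0   [&-rule on 6]
8. q, 0   [&-rule on 6]
9. []p, 0   [~<>-rule on 5 via 0R0]
10. ~p, 1   [~[]-rule on 4: fresh world 1, 0R1]
11. p & q, 1   [[]-rule on 2 via 0R1]
12. p, 1   [&-rule on 11]
13. q, 1   [&-rule on 11]
Accessibility: 0R0, 0R1, 1R1
Branch closes: p and ~p both at 1.
(One branch shown.) All branches close.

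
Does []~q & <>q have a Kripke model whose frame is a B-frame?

1. []~q & <>q, w0
2. []~q, w0   [&-rule on 1]
3. <>q, w0   [&-rule on 1]
4. ~q, w0   [[]-rule on 2 via w0Rw0]
5. q, w1   [<>-rule on 3: fresh world w1, w0Rw1]
6. ~q, w1   [[]-rule on 2 via w0Rw1]
Accessibility: w0Rw0, w0Rw1, w1Rw0, w1Rw1
Branch closes: q and ~q both at w1.
All branches of the tableau close; one closing branch shown above.

Unsatisfiable (every branch closes)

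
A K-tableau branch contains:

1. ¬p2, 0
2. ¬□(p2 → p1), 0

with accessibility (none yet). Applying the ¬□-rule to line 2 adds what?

a fresh world 1 with 0R1, and ¬(p2 → p1) at 1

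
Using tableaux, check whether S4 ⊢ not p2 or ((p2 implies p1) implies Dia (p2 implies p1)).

Tableau for the negation not (not p2 or ((p2 implies p1) implies Dia (p2 implies p1))):
1. not (not p2 or ((p2 implies p1) implies Dia (p2 implies p1))), u
2. p2, u
3. not ((p2 implies p1) implies Dia (p2 implies p1)), u
4. p2 implies p1, u
5. not Dia (p2 implies p1), u
6. not (p2 implies p1), u
7. not p1, u
8. p1, u
Accessibility: uRu
Branch closes: p1 and not p1 both at u.
All branches of the negation close; one closing branch shown above.

Valid in S4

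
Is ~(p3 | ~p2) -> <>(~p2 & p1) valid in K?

Tableau for the negation ~(~(p3 | ~p2) -> <>(~p2 & p1)):
1. ~(~(p3 | ~p2) -> <>(~p2 & p1)), 0
2. ~(p3 | ~p2), 0
3. ~<>(~p2 & p1), 0
4. ~p3, 0
5. p2, 0
The negation has an open branch (countermodel exists).

No, not valid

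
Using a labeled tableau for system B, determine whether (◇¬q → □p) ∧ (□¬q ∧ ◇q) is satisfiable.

1. (◇¬q → □p) ∧ (□¬q ∧ ◇q), 0
2. ◇¬q → □p, 0
3. □¬q ∧ ◇q, 0
4. □¬q, 0
5. ◇q, 0
6. ¬q, 0
7. □p, 0
8. p, 0
9. q, 1
10. ¬q, 1
Accessibility: 0R0, 0R1, 1R0, 1R1
Branch closes: q and ¬q both at 1.
Every branch closes; the branch above is one of them.

Unsatisfiable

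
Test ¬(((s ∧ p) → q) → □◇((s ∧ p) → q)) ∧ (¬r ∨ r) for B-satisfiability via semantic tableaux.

1. ¬(((s ∧ p) → q) → □◇((s ∧ p) → q)) ∧ (¬r ∨ r), 0
2. ¬(((s ∧ p) → q) → □◇((s ∧ p) → q)), 0   [∧-rule on 1]
3. ¬r ∨ r, 0   [∧-rule on 1]
4. (s ∧ p) → q, 0   [¬→-rule on 2]
5. ¬□◇((s ∧ p) → q), 0   [¬→-rule on 2]
6. r, 0   [∨-rule on 3 (branches; this branch)]
7. ¬(s ∧ p), 0   [→-rule on 4 (branches; this branch)]
8. ¬p, 0   [¬∧-rule on 7 (branches; this branch)]
9. ¬◇((s ∧ p) → q), 1   [¬□-rule on 5: fresh world 1, 0R1]
10. ¬((s ∧ p) → q), 0   [¬◇-rule on 9 via 1R0]
11. s ∧ p, 0   [¬→-rule on 10]
12. ¬q, 0   [¬→-rule on 10]
13. s, 0   [∧-rule on 11]
14. p, 0   [∧-rule on 11]
Accessibility: 0R0, 0R1, 1R0, 1R1
Branch closes: p and ¬p both at 0.
Every branch closes; the branch above is one of them.

Unsatisfiable (every branch closes)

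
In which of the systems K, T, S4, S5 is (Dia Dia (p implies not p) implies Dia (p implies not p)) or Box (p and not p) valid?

S4-tableau for the negation not ((Dia Dia (p implies not p) implies Dia (p implies not p)) or Box (p and not p)):
1. not ((Dia Dia (p implies not p) implies Dia (p implies not p)) or Box (p and not p)), w0
2. not (Dia Dia (p implies not p) implies Dia (p implies not p)), w0
3. not Box (p and not p), w0
4. Dia Dia (p implies not p), w0
5. not Dia (p implies not p), w0
6. not (p implies not p), w0
7. p, w0
8. not (p and not p), w1
9. not (p implies not p), w1
10. p, w1
11. Dia (p implies not p), w2
12. not (p implies not p), w2
13. p, w2
14. p implies not p, w3
15. not (p implies not p), w3
16. p, w3
17. not p, w3
Accessibility: w0Rw0, w0Rw1, w0Rw2, w0Rw3, w1Rw1, w2Rw2, w2Rw3, w3Rw3
Branch closes: p and not p both at w3.
Every branch closes (one shown): valid in S4, hence also in S5 (every theorem of S4 is a theorem of S5).
T-tableau for the negation not ((Dia Dia (p implies not p) implies Dia (p implies not p)) or Box (p and not p)):
1. not ((Dia Dia (p implies not p) implies Dia (p implies not p)) or Box (p and not p)), w0
2. not (Dia Dia (p implies not p) implies Dia (p implies not p)), w0
3. not Box (p and not p), w0
4. Dia Dia (p implies not p), w0
5. not Dia (p implies not p), w0
6. not (p implies not p), w0
7. p, w0
8. not (p and not p), w1
9. not (p implies not p), w1
10. p, w1
11. Dia (p implies not p), w2
12. not (p implies not p), w2
13. p, w2
14. p implies not p, w3
15. not p, w3
Accessibility: w0Rw0, w0Rw1, w0Rw2, w1Rw1, w2Rw2, w2Rw3, w3Rw3
Complete open branch: countermodel on a T-frame, so not valid in T, nor in K (the same frame is also a K-frame).

S4, S5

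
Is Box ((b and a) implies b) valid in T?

Yes, valid

Tableau for the negation not Box ((b and a) implies b):
1. not Box ((b and a) implies b), 0
2. not ((b and a) implies b), 1
3. b and a, 1
4. not b, 1
5. b, 1
6. a, 1
Accessibility: 0R0, 0R1, 1R1
Branch closes: b and not b both at 1.
Every branch of the negation's tableau closes; the branch above is one of them.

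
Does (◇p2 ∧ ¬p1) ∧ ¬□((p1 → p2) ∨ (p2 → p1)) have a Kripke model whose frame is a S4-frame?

Unsatisfiable

1. (◇p2 ∧ ¬p1) ∧ ¬□((p1 → p2) ∨ (p2 → p1)), 0
2. ◇p2 ∧ ¬p1, 0   [∧-rule on 1]
3. ¬□((p1 → p2) ∨ (p2 → p1)), 0   [∧-rule on 1]
4. ◇p2, 0   [∧-rule on 2]
5. ¬p1, 0   [∧-rule on 2]
6. ¬((p1 → p2) ∨ (p2 → p1)), 1   [¬□-rule on 3: fresh world 1, 0R1]
7. ¬(p1 → p2), 1   [¬∨-rule on 6]
8. ¬(p2 → p1), 1   [¬∨-rule on 6]
9. p1, 1   [¬→-rule on 7]
10. ¬p2, 1   [¬→-rule on 7]
11. p2, 1   [¬→-rule on 8]
12. ¬p1, 1   [¬→-rule on 8]
Accessibility: 0R0, 0R1, 1R1
Branch closes: p2 and ¬p2 both at 1.
(One branch shown.) All branches close.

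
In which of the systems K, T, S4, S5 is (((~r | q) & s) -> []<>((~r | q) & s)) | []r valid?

S5

S5-tableau for the negation ~((((~r | q) & s) -> []<>((~r | q) & s)) | []r):
1. ~((((~r | q) & s) -> []<>((~r | q) & s)) | []r), w0
2. ~(((~r | q) & s) -> []<>((~r | q) & s)), w0
3. ~[]r, w0
4. (~r | q) & s, w0
5. ~[]<>((~r | q) & s), w0
6. ~r | q, w0
7. s, w0
8. q, w0
9. ~r, w1
10. ~<>((~r | q) & s), w2
11. ~((~r | q) & s), w0
12. ~((~r | q) & s), w1
13. ~((~r | q) & s), w2
14. ~(~r | q), w0
15. r, w0
16. ~q, w0
Accessibility: w0Rw0, w0Rw1, w0Rw2, w1Rw0, w1Rw1, w1Rw2, w2Rw0, w2Rw1, w2Rw2
Branch closes: q and ~q both at w0.
Every branch closes (one shown): valid in S5.
S4-tableau for the negation ~((((~r | q) & s) -> []<>((~r | q) & s)) | []r):
1. ~((((~r | q) & s) -> []<>((~r | q) & s)) | []r), w0
2. ~(((~r | q) & s) -> []<>((~r | q) & s)), w0
3. ~[]r, w0
4. (~r | q) & s, w0
5. ~[]<>((~r | q) & s), w0
6. ~r | q, w0
7. s, w0
8. q, w0
9. ~r, w1
10. ~<>((~r | q) & s), w2
11. ~((~r | q) & s), w2
12. ~s, w2
Accessibility: w0Rw0, w0Rw1, w0Rw2, w1Rw1, w2Rw2
Complete open branch: countermodel on an S4-frame, so not valid in S4, nor in K, T (the same frame is also a K-frame and a T-frame).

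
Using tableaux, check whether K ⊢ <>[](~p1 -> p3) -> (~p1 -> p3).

Tableau for the negation ~(<>[](~p1 -> p3) -> (~p1 -> p3)):
1. ~(<>[](~p1 -> p3) -> (~p1 -> p3)), 0
2. <>[](~p1 -> p3), 0
3. ~(~p1 -> p3), 0
4. ~p1, 0
5. ~p3, 0
6. [](~p1 -> p3), 1
Accessibility: 0R1
The negation has an open branch (countermodel exists).

No, not valid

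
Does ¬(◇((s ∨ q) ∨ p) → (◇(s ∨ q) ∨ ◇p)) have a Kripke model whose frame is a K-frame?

1. ¬(◇((s ∨ q) ∨ p) → (◇(s ∨ q) ∨ ◇p)), u
2. ◇((s ∨ q) ∨ p), u
3. ¬(◇(s ∨ q) ∨ ◇p), u
4. ¬◇(s ∨ q), u
5. ¬◇p, u
6. (s ∨ q) ∨ p, v
7. ¬(s ∨ q), v
8. ¬s, v
9. ¬q, v
10. ¬p, v
11. s ∨ q, v
12. q, v
Accessibility: uRv
Branch closes: q and ¬q both at v.
Every branch closes; the branch above is one of them.

Unsatisfiable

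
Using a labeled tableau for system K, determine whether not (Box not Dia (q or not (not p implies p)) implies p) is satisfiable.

1. not (Box not Dia (q or not (not p implies p)) implies p), w0
2. Box not Dia (q or not (not p implies p)), w0
3. not p, w0

Yes, satisfiable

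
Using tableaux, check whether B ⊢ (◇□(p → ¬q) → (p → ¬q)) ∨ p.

Tableau for the negation ¬((◇□(p → ¬q) → (p → ¬q)) ∨ p):
1. ¬((◇□(p → ¬q) → (p → ¬q)) ∨ p), 0
2. ¬(◇□(p → ¬q) → (p → ¬q)), 0
3. ¬p, 0
4. ◇□(p → ¬q), 0
5. ¬(p → ¬q), 0
6. p, 0
7. q, 0
Accessibility: 0R0
Branch closes: p and ¬p both at 0.
All branches of the negation close; one closing branch shown above.

Valid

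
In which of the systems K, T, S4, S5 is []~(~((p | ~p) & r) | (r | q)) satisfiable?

K-tableau for the formula:
1. []~(~((p | ~p) & r) | (r | q)), 0
Complete open branch: satisfiable in K.
T-tableau for the formula:
1. []~(~((p | ~p) & r) | (r | q)), 0
2. ~(~((p | ~p) & r) | (r | q)), 0
3. (p | ~p) & r, 0
4. ~(r | q), 0
5. p | ~p, 0
6. r, 0
7. ~r, 0
8. ~q, 0
Accessibility: 0R0
Branch closes: r and ~r both at 0.
Every branch closes (one shown): unsatisfiable in T, hence also in S4, S5 (every S4/S5-frame is a T-frame).

K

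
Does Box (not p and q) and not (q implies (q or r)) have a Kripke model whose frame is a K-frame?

1. Box (not p and q) and not (q implies (q or r)), w0
2. Box (not p and q), w0   [and-rule on 1]
3. not (q implies (q or r)), w0   [and-rule on 1]
4. q, w0   [neg-implies-rule on 3]
5. not (q or r), w0   [neg-implies-rule on 3]
6. not q, w0   [neg-or-rule on 5]
7. not r, w0   [neg-or-rule on 5]
Branch closes: q and not q both at w0.
(One branch shown.) All branches close.

Unsatisfiable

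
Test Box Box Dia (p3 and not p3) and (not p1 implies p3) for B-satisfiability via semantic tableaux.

Unsatisfiable

1. Box Box Dia (p3 and not p3) and (not p1 implies p3), w0
2. Box Box Dia (p3 and not p3), w0
3. not p1 implies p3, w0
4. Box Dia (p3 and not p3), w0
5. Dia (p3 and not p3), w0
6. p3, w0
7. p3 and not p3, w1
8. p3, w1
9. not p3, w1
Accessibility: w0Rw0, w0Rw1, w1Rw0, w1Rw1
Branch closes: p3 and not p3 both at w1.
All branches of the tableau close; one closing branch shown above.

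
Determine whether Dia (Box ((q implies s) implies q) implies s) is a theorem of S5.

Tableau for the negation not Dia (Box ((q implies s) implies q) implies s):
1. not Dia (Box ((q implies s) implies q) implies s), 0
2. not (Box ((q implies s) implies q) implies s), 0
3. Box ((q implies s) implies q), 0
4. not s, 0
5. (q implies s) implies q, 0
6. q, 0
Accessibility: 0R0
The negation has an open branch (countermodel exists).

Not valid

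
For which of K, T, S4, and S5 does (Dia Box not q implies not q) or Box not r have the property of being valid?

S5-tableau for the negation not ((Dia Box not q implies not q) or Box not r):
1. not ((Dia Box not q implies not q) or Box not r), w0
2. not (Dia Box not q implies not q), w0   [neg-or-rule on 1]
3. not Box not r, w0   [neg-or-rule on 1]
4. Dia Box not q, w0   [neg-implies-rule on 2]
5. q, w0   [neg-implies-rule on 2]
6. r, w1   [neg-Box-rule on 3: fresh world w1, w0Rw1]
7. Box not q, w2   [Dia-rule on 4: fresh world w2, w0Rw2]
8. not q, w0   [Box-rule on 7 via w2Rw0]
Accessibility: w0Rw0, w0Rw1, w0Rw2, w1Rw0, w1Rw1, w1Rw2, w2Rw0, w2Rw1, w2Rw2
Branch closes: q and not q both at w0.
Every branch closes (one shown): valid in S5.
S4-tableau for the negation not ((Dia Box not q implies not q) or Box not r):
1. not ((Dia Box not q implies not q) or Box not r), w0
2. not (Dia Box not q implies not q), w0   [neg-or-rule on 1]
3. not Box not r, w0   [neg-or-rule on 1]
4. Dia Box not q, w0   [neg-implies-rule on 2]
5. q, w0   [neg-implies-rule on 2]
6. r, w1   [neg-Box-rule on 3: fresh world w1, w0Rw1]
7. Box not q, w2   [Dia-rule on 4: fresh world w2, w0Rw2]
8. not q, w2   [Box-rule on 7 via w2Rw2]
Accessibility: w0Rw0, w0Rw1, w0Rw2, w1Rw1, w2Rw2
Complete open branch: countermodel on an S4-frame, so not valid in S4, nor in K, T (the same frame is also a K-frame and a T-frame).

S5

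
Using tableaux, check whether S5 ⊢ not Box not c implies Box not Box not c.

Valid

Tableau for the negation not (not Box not c implies Box not Box not c):
1. not (not Box not c implies Box not Box not c), 0
2. not Box not c, 0
3. not Box not Box not c, 0
4. c, 1
5. Box not c, 2
6. not c, 0
7. not c, 1
Accessibility: 0R0, 0R1, 0R2, 1R0, 1R1, 1R2, 2R0, 2R1, 2R2
Branch closes: c and not c both at 1.
Every branch of the negation's tableau closes; the branch above is one of them.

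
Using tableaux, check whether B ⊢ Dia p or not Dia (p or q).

Not valid

Tableau for the negation not (Dia p or not Dia (p or q)):
1. not (Dia p or not Dia (p or q)), 0
2. not Dia p, 0
3. Dia (p or q), 0
4. not p, 0
5. p or q, 1
6. not p, 1
7. q, 1
Accessibility: 0R0, 0R1, 1R0, 1R1
The negation has an open branch (countermodel exists).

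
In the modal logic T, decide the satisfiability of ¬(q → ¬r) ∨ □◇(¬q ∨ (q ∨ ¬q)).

1. ¬(q → ¬r) ∨ □◇(¬q ∨ (q ∨ ¬q)), w0
2. □◇(¬q ∨ (q ∨ ¬q)), w0
3. ◇(¬q ∨ (q ∨ ¬q)), w0
4. ¬q ∨ (q ∨ ¬q), w1
5. ◇(¬q ∨ (q ∨ ¬q)), w1
6. q ∨ ¬q, w1
7. ¬q, w1
8. ¬q ∨ (q ∨ ¬q), w2
9. q ∨ ¬q, w2
10. ¬q, w2
Accessibility: w0Rw0, w0Rw1, w1Rw1, w1Rw2, w2Rw2

Satisfiable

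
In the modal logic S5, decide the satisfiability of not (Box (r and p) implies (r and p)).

Unsatisfiable (every branch closes)

1. not (Box (r and p) implies (r and p)), u
2. Box (r and p), u
3. not (r and p), u
4. r and p, u
5. r, u
6. p, u
7. not p, u
Accessibility: uRu
Branch closes: p and not p both at u.
Every branch closes; the branch above is one of them.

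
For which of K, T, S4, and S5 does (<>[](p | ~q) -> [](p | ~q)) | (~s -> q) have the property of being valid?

S4-tableau for the negation ~((<>[](p | ~q) -> [](p | ~q)) | (~s -> q)):
1. ~((<>[](p | ~q) -> [](p | ~q)) | (~s -> q)), w0
2. ~(<>[](p | ~q) -> [](p | ~q)), w0   [~|-rule on 1]
3. ~(~s -> q), w0   [~|-rule on 1]
4. <>[](p | ~q), w0   [~->-rule on 2]
5. ~[](p | ~q), w0   [~->-rule on 2]
6. ~s, w0   [~->-rule on 3]
7. ~q, w0   [~->-rule on 3]
8. [](p | ~q), w1   [<>-rule on 4: fresh world w1, w0Rw1]
9. p | ~q, w1   [[]-rule on 8 via w1Rw1]
10. ~q, w1   [|-rule on 9 (branches; this branch)]
11. ~(p | ~q), w2   [~[]-rule on 5: fresh world w2, w0Rw2]
12. ~p, w2   [~|-rule on 11]
13. q, w2   [~|-rule on 11]
Accessibility: w0Rw0, w0Rw1, w0Rw2, w1Rw1, w2Rw2
Complete open branch: countermodel on an S4-frame, so not valid in S4, nor in K, T (the same frame is also a K-frame and a T-frame).
S5-tableau for the negation ~((<>[](p | ~q) -> [](p | ~q)) | (~s -> q)):
1. ~((<>[](p | ~q) -> [](p | ~q)) | (~s -> q)), w0
2. ~(<>[](p | ~q) -> [](p | ~q)), w0   [~|-rule on 1]
3. ~(~s -> q), w0   [~|-rule on 1]
4. <>[](p | ~q), w0   [~->-rule on 2]
5. ~[](p | ~q), w0   [~->-rule on 2]
6. ~s, w0   [~->-rule on 3]
7. ~q, w0   [~->-rule on 3]
8. [](p | ~q), w1   [<>-rule on 4: fresh world w1, w0Rw1]
9. p | ~q, w0   [[]-rule on 8 via w1Rw0]
10. p | ~q, w1   [[]-rule on 8 via w1Rw1]
11. ~q, w1   [|-rule on 10 (branches; this branch)]
12. ~(p | ~q), w2   [~[]-rule on 5: fresh world w2, w0Rw2]
13. ~p, w2   [~|-rule on 12]
14. q, w2   [~|-rule on 12]
15. p | ~q, w2   [[]-rule on 8 via w1Rw2]
16. ~q, w2   [|-rule on 15 (branches; this branch)]
Accessibility: w0Rw0, w0Rw1, w0Rw2, w1Rw0, w1Rw1, w1Rw2, w2Rw0, w2Rw1, w2Rw2
Branch closes: q and ~q both at w2.
Every branch closes (one shown): valid in S5.

S5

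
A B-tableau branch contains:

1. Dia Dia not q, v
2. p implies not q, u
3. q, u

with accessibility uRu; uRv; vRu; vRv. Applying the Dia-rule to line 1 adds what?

a fresh world w with vRw, and Dia not q at w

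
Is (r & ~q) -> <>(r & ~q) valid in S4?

Valid in S4

Tableau for the negation ~((r & ~q) -> <>(r & ~q)):
1. ~((r & ~q) -> <>(r & ~q)), w0
2. r & ~q, w0   [~->-rule on 1]
3. ~<>(r & ~q), w0   [~->-rule on 1]
4. r, w0   [&-rule on 2]
5. ~q, w0   [&-rule on 2]
6. ~(r & ~q), w0   [~<>-rule on 3 via w0Rw0]
7. q, w0   [~&-rule on 6 (branches; this branch)]
Accessibility: w0Rw0
Branch closes: q and ~q both at w0.
All branches of the negation close; one closing branch shown above.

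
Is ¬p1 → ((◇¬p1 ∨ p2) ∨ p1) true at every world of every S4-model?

Valid

Tableau for the negation ¬(¬p1 → ((◇¬p1 ∨ p2) ∨ p1)):
1. ¬(¬p1 → ((◇¬p1 ∨ p2) ∨ p1)), 0
2. ¬p1, 0
3. ¬((◇¬p1 ∨ p2) ∨ p1), 0
4. ¬(◇¬p1 ∨ p2), 0
5. ¬◇¬p1, 0
6. ¬p2, 0
7. p1, 0
Accessibility: 0R0
Branch closes: p1 and ¬p1 both at 0.
All branches of the negation close; one closing branch shown above.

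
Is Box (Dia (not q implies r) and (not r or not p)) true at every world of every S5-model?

Tableau for the negation not Box (Dia (not q implies r) and (not r or not p)):
1. not Box (Dia (not q implies r) and (not r or not p)), u
2. not (Dia (not q implies r) and (not r or not p)), v
3. not (not r or not p), v
4. r, v
5. p, v
Accessibility: uRu, uRv, vRu, vRv
The negation has an open branch (countermodel exists).

Invalid (countermodel exists)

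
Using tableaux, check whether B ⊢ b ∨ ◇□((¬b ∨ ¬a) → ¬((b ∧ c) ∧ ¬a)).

No, not valid

Tableau for the negation ¬(b ∨ ◇□((¬b ∨ ¬a) → ¬((b ∧ c) ∧ ¬a))):
1. ¬(b ∨ ◇□((¬b ∨ ¬a) → ¬((b ∧ c) ∧ ¬a))), 0
2. ¬b, 0
3. ¬◇□((¬b ∨ ¬a) → ¬((b ∧ c) ∧ ¬a)), 0
4. ¬□((¬b ∨ ¬a) → ¬((b ∧ c) ∧ ¬a)), 0
5. ¬((¬b ∨ ¬a) → ¬((b ∧ c) ∧ ¬a)), 1
6. ¬b ∨ ¬a, 1
7. (b ∧ c) ∧ ¬a, 1
8. b ∧ c, 1
9. ¬a, 1
10. b, 1
11. c, 1
12. ¬□((¬b ∨ ¬a) → ¬((b ∧ c) ∧ ¬a)), 1
13. ¬((¬b ∨ ¬a) → ¬((b ∧ c) ∧ ¬a)), 2
14. ¬b ∨ ¬a, 2
15. (b ∧ c) ∧ ¬a, 2
16. b ∧ c, 2
17. ¬a, 2
18. b, 2
19. c, 2
Accessibility: 0R0, 0R1, 1R0, 1R1, 1R2, 2R1, 2R2
The negation has an open branch (countermodel exists).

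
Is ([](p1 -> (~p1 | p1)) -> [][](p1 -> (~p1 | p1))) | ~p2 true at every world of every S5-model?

Tableau for the negation ~(([](p1 -> (~p1 | p1)) -> [][](p1 -> (~p1 | p1))) | ~p2):
1. ~(([](p1 -> (~p1 | p1)) -> [][](p1 -> (~p1 | p1))) | ~p2), u
2. ~([](p1 -> (~p1 | p1)) -> [][](p1 -> (~p1 | p1))), u
3. p2, u
4. [](p1 -> (~p1 | p1)), u
5. ~[][](p1 -> (~p1 | p1)), u
6. p1 -> (~p1 | p1), u
7. ~p1 | p1, u
8. p1, u
9. ~[](p1 -> (~p1 | p1)), v
10. p1 -> (~p1 | p1), v
11. ~p1 | p1, v
12. p1, v
13. ~(p1 -> (~p1 | p1)), w
14. p1, w
15. ~(~p1 | p1), w
16. ~p1, w
Accessibility: uRu, uRv, uRw, vRu, vRv, vRw, wRu, wRv, wRw
Branch closes: p1 and ~p1 both at w.
Every branch of the negation's tableau closes; the branch above is one of them.

Yes, valid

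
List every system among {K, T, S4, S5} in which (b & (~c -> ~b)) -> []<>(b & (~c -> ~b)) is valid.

S5

S4-tableau for the negation ~((b & (~c -> ~b)) -> []<>(b & (~c -> ~b))):
1. ~((b & (~c -> ~b)) -> []<>(b & (~c -> ~b))), u
2. b & (~c -> ~b), u
3. ~[]<>(b & (~c -> ~b)), u
4. b, u
5. ~c -> ~b, u
6. c, u
7. ~<>(b & (~c -> ~b)), v
8. ~(b & (~c -> ~b)), v
9. ~(~c -> ~b), v
10. ~c, v
11. b, v
Accessibility: uRu, uRv, vRv
Complete open branch: countermodel on an S4-frame, so not valid in S4, nor in K, T (the same frame is also a K-frame and a T-frame).
S5-tableau for the negation ~((b & (~c -> ~b)) -> []<>(b & (~c -> ~b))):
1. ~((b & (~c -> ~b)) -> []<>(b & (~c -> ~b))), u
2. b & (~c -> ~b), u
3. ~[]<>(b & (~c -> ~b)), u
4. b, u
5. ~c -> ~b, u
6. c, u
7. ~<>(b & (~c -> ~b)), v
8. ~(b & (~c -> ~b)), u
9. ~(b & (~c -> ~b)), v
10. ~(~c -> ~b), u
11. ~c, u
Accessibility: uRu, uRv, vRu, vRv
Branch closes: c and ~c both at u.
Every branch closes (one shown): valid in S5.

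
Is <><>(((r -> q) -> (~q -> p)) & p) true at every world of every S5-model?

No, not valid

Tableau for the negation ~<><>(((r -> q) -> (~q -> p)) & p):
1. ~<><>(((r -> q) -> (~q -> p)) & p), w0
2. ~<>(((r -> q) -> (~q -> p)) & p), w0   [~<>-rule on 1 via w0Rw0]
3. ~(((r -> q) -> (~q -> p)) & p), w0   [~<>-rule on 2 via w0Rw0]
4. ~p, w0   [~&-rule on 3 (branches; this branch)]
Accessibility: w0Rw0
The negation has an open branch (countermodel exists).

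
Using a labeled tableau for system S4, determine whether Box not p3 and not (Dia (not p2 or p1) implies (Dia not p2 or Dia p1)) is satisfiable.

1. Box not p3 and not (Dia (not p2 or p1) implies (Dia not p2 or Dia p1)), w0
2. Box not p3, w0
3. not (Dia (not p2 or p1) implies (Dia not p2 or Dia p1)), w0
4. Dia (not p2 or p1), w0
5. not (Dia not p2 or Dia p1), w0
6. not Dia not p2, w0
7. not Dia p1, w0
8. not p3, w0
9. p2, w0
10. not p1, w0
11. not p2 or p1, w1
12. not p3, w1
13. p2, w1
14. not p1, w1
15. p1, w1
Accessibility: w0Rw0, w0Rw1, w1Rw1
Branch closes: p1 and not p1 both at w1.
Every branch closes; the branch above is one of them.

Unsatisfiable (every branch closes)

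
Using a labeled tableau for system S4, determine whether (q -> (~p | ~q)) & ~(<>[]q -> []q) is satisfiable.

Satisfiable (open branch found)

1. (q -> (~p | ~q)) & ~(<>[]q -> []q), 0
2. q -> (~p | ~q), 0
3. ~(<>[]q -> []q), 0
4. <>[]q, 0
5. ~[]q, 0
6. ~p | ~q, 0
7. ~q, 0
8. []q, 1
9. q, 1
10. ~q, 2
Accessibility: 0R0, 0R1, 0R2, 1R1, 2R2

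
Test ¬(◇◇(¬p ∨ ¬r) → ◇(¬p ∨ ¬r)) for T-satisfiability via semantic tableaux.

1. ¬(◇◇(¬p ∨ ¬r) → ◇(¬p ∨ ¬r)), w0
2. ◇◇(¬p ∨ ¬r), w0
3. ¬◇(¬p ∨ ¬r), w0
4. ¬(¬p ∨ ¬r), w0
5. p, w0
6. r, w0
7. ◇(¬p ∨ ¬r), w1
8. ¬(¬p ∨ ¬r), w1
9. p, w1
10. r, w1
11. ¬p ∨ ¬r, w2
12. ¬r, w2
Accessibility: w0Rw0, w0Rw1, w1Rw1, w1Rw2, w2Rw2

Satisfiable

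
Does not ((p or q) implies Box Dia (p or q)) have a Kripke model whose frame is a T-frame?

1. not ((p or q) implies Box Dia (p or q)), 0
2. p or q, 0   [neg-implies-rule on 1]
3. not Box Dia (p or q), 0   [neg-implies-rule on 1]
4. q, 0   [or-rule on 2 (branches; this branch)]
5. not Dia (p or q), 1   [neg-Box-rule on 3: fresh world 1, 0R1]
6. not (p or q), 1   [neg-Dia-rule on 5 via 1R1]
7. not p, 1   [neg-or-rule on 6]
8. not q, 1   [neg-or-rule on 6]
Accessibility: 0R0, 0R1, 1R1

Satisfiable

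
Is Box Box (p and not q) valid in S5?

Invalid (countermodel exists)

Tableau for the negation not Box Box (p and not q):
1. not Box Box (p and not q), w0
2. not Box (p and not q), w1   [neg-Box-rule on 1: fresh world w1, w0Rw1]
3. not (p and not q), w2   [neg-Box-rule on 2: fresh world w2, w1Rw2]
4. q, w2   [neg-and-rule on 3 (branches; this branch)]
Accessibility: w0Rw0, w0Rw1, w0Rw2, w1Rw0, w1Rw1, w1Rw2, w2Rw0, w2Rw1, w2Rw2
The negation has an open branch (countermodel exists).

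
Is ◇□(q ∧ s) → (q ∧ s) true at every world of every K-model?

Not valid

Tableau for the negation ¬(◇□(q ∧ s) → (q ∧ s)):
1. ¬(◇□(q ∧ s) → (q ∧ s)), u
2. ◇□(q ∧ s), u   [¬→-rule on 1]
3. ¬(q ∧ s), u   [¬→-rule on 1]
4. ¬s, u   [¬∧-rule on 3 (branches; this branch)]
5. □(q ∧ s), v   [◇-rule on 2: fresh world v, uRv]
Accessibility: uRv
The negation has an open branch (countermodel exists).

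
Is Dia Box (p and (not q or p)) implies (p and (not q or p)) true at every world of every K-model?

Not valid

Tableau for the negation not (Dia Box (p and (not q or p)) implies (p and (not q or p))):
1. not (Dia Box (p and (not q or p)) implies (p and (not q or p))), 0
2. Dia Box (p and (not q or p)), 0   [neg-implies-rule on 1]
3. not (p and (not q or p)), 0   [neg-implies-rule on 1]
4. not (not q or p), 0   [neg-and-rule on 3 (branches; this branch)]
5. q, 0   [neg-or-rule on 4]
6. not p, 0   [neg-or-rule on 4]
7. Box (p and (not q or p)), 1   [Dia-rule on 2: fresh world 1, 0R1]
Accessibility: 0R1
The negation has an open branch (countermodel exists).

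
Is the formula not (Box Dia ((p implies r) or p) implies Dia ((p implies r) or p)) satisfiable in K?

Satisfiable

1. not (Box Dia ((p implies r) or p) implies Dia ((p implies r) or p)), w0
2. Box Dia ((p implies r) or p), w0   [neg-implies-rule on 1]
3. not Dia ((p implies r) or p), w0   [neg-implies-rule on 1]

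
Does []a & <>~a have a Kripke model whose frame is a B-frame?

1. []a & <>~a, u
2. []a, u
3. <>~a, u
4. a, u
5. ~a, v
6. a, v
Accessibility: uRu, uRv, vRu, vRv
Branch closes: a and ~a both at v.
All branches of the tableau close; one closing branch shown above.

No, unsatisfiable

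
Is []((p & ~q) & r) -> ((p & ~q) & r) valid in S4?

Tableau for the negation ~([]((p & ~q) & r) -> ((p & ~q) & r)):
1. ~([]((p & ~q) & r) -> ((p & ~q) & r)), w0
2. []((p & ~q) & r), w0   [~->-rule on 1]
3. ~((p & ~q) & r), w0   [~->-rule on 1]
4. (p & ~q) & r, w0   [[]-rule on 2 via w0Rw0]
5. p & ~q, w0   [&-rule on 4]
6. r, w0   [&-rule on 4]
7. p, w0   [&-rule on 5]
8. ~q, w0   [&-rule on 5]
9. ~(p & ~q), w0   [~&-rule on 3 (branches; this branch)]
10. q, w0   [~&-rule on 9 (branches; this branch)]
Accessibility: w0Rw0
Branch closes: q and ~q both at w0.
All branches of the negation close; one closing branch shown above.

Valid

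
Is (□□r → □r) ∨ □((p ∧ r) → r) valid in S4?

Tableau for the negation ¬((□□r → □r) ∨ □((p ∧ r) → r)):
1. ¬((□□r → □r) ∨ □((p ∧ r) → r)), u
2. ¬(□□r → □r), u
3. ¬□((p ∧ r) → r), u
4. □□r, u
5. ¬□r, u
6. □r, u
7. r, u
8. ¬((p ∧ r) → r), v
9. p ∧ r, v
10. ¬r, v
11. p, v
12. r, v
Accessibility: uRu, uRv, vRv
Branch closes: r and ¬r both at v.
All branches of the negation close; one closing branch shown above.

Valid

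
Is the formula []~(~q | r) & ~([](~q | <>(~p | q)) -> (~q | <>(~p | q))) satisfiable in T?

No, unsatisfiable

1. []~(~q | r) & ~([](~q | <>(~p | q)) -> (~q | <>(~p | q))), u
2. []~(~q | r), u   [&-rule on 1]
3. ~([](~q | <>(~p | q)) -> (~q | <>(~p | q))), u   [&-rule on 1]
4. [](~q | <>(~p | q)), u   [~->-rule on 3]
5. ~(~q | <>(~p | q)), u   [~->-rule on 3]
6. q, u   [~|-rule on 5]
7. ~<>(~p | q), u   [~|-rule on 5]
8. ~(~q | r), u   [[]-rule on 2 via uRu]
9. ~r, u   [~|-rule on 8]
10. ~q | <>(~p | q), u   [[]-rule on 4 via uRu]
11. ~(~p | q), u   [~<>-rule on 7 via uRu]
12. p, u   [~|-rule on 11]
13. ~q, u   [~|-rule on 11]
Accessibility: uRu
Branch closes: q and ~q both at u.
All branches of the tableau close; one closing branch shown above.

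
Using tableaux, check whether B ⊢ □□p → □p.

Tableau for the negation ¬(□□p → □p):
1. ¬(□□p → □p), 0
2. □□p, 0
3. ¬□p, 0
4. □p, 0
5. p, 0
6. ¬p, 1
7. □p, 1
8. p, 1
Accessibility: 0R0, 0R1, 1R0, 1R1
Branch closes: p and ¬p both at 1.
All branches of the negation close; one closing branch shown above.

Valid in B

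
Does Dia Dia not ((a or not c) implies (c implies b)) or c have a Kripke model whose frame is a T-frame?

1. Dia Dia not ((a or not c) implies (c implies b)) or c, w0
2. c, w0
Accessibility: w0Rw0

Satisfiable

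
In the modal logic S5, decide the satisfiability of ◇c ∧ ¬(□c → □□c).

Unsatisfiable

1. ◇c ∧ ¬(□c → □□c), w0
2. ◇c, w0
3. ¬(□c → □□c), w0
4. □c, w0
5. ¬□□c, w0
6. c, w0
7. c, w1
8. ¬□c, w2
9. c, w2
10. ¬c, w3
11. c, w3
Accessibility: w0Rw0, w0Rw1, w0Rw2, w0Rw3, w1Rw0, w1Rw1, w1Rw2, w1Rw3, w2Rw0, w2Rw1, w2Rw2, w2Rw3, w3Rw0, w3Rw1, w3Rw2, w3Rw3
Branch closes: c and ¬c both at w3.
Every branch closes; the branch above is one of them.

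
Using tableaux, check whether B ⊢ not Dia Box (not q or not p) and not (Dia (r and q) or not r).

Tableau for the negation not (not Dia Box (not q or not p) and not (Dia (r and q) or not r)):
1. not (not Dia Box (not q or not p) and not (Dia (r and q) or not r)), u
2. Dia (r and q) or not r, u
3. not r, u
Accessibility: uRu
The negation has an open branch (countermodel exists).

No, not valid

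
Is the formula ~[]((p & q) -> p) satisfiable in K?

Unsatisfiable (every branch closes)

1. ~[]((p & q) -> p), w0
2. ~((p & q) -> p), w1
3. p & q, w1
4. ~p, w1
5. p, w1
6. q, w1
Accessibility: w0Rw1
Branch closes: p and ~p both at w1.
Every branch closes; the branch above is one of them.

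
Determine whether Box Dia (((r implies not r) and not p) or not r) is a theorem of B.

Not valid

Tableau for the negation not Box Dia (((r implies not r) and not p) or not r):
1. not Box Dia (((r implies not r) and not p) or not r), u
2. not Dia (((r implies not r) and not p) or not r), v
3. not (((r implies not r) and not p) or not r), u
4. not ((r implies not r) and not p), u
5. r, u
6. not (((r implies not r) and not p) or not r), v
7. not ((r implies not r) and not p), v
8. r, v
9. p, u
10. p, v
Accessibility: uRu, uRv, vRu, vRv
The negation has an open branch (countermodel exists).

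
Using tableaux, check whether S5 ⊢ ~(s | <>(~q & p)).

Tableau for the negation s | <>(~q & p):
1. s | <>(~q & p), 0
2. <>(~q & p), 0   [|-rule on 1 (branches; this branch)]
3. ~q & p, 1   [<>-rule on 2: fresh world 1, 0R1]
4. ~q, 1   [&-rule on 3]
5. p, 1   [&-rule on 3]
Accessibility: 0R0, 0R1, 1R0, 1R1
The negation has an open branch (countermodel exists).

Not valid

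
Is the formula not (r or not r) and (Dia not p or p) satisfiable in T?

Unsatisfiable (every branch closes)

1. not (r or not r) and (Dia not p or p), u
2. not (r or not r), u   [and-rule on 1]
3. Dia not p or p, u   [and-rule on 1]
4. not r, u   [neg-or-rule on 2]
5. r, u   [neg-or-rule on 2]
Accessibility: uRu
Branch closes: r and not r both at u.
All branches of the tableau close; one closing branch shown above.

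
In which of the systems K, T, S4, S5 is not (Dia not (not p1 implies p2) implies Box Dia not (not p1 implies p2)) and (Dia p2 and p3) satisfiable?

K, T, S4

S4-tableau for the formula:
1. not (Dia not (not p1 implies p2) implies Box Dia not (not p1 implies p2)) and (Dia p2 and p3), 0
2. not (Dia not (not p1 implies p2) implies Box Dia not (not p1 implies p2)), 0   [and-rule on 1]
3. Dia p2 and p3, 0   [and-rule on 1]
4. Dia not (not p1 implies p2), 0   [neg-implies-rule on 2]
5. not Box Dia not (not p1 implies p2), 0   [neg-implies-rule on 2]
6. Dia p2, 0   [and-rule on 3]
7. p3, 0   [and-rule on 3]
8. not (not p1 implies p2), 1   [Dia-rule on 4: fresh world 1, 0R1]
9. not p1, 1   [neg-implies-rule on 8]
10. not p2, 1   [neg-implies-rule on 8]
11. not Dia not (not p1 implies p2), 2   [neg-Box-rule on 5: fresh world 2, 0R2]
12. not p1 implies p2, 2   [neg-Dia-rule on 11 via 2R2]
13. p2, 2   [implies-rule on 12 (branches; this branch)]
14. p2, 3   [Dia-rule on 6: fresh world 3, 0R3]
Accessibility: 0R0, 0R1, 0R2, 0R3, 1R1, 2R2, 3R3
Complete open branch: satisfiable in S4, hence also in K, T (this S4-model is also a K-model and a T-model).
S5-tableau for the formula:
1. not (Dia not (not p1 implies p2) implies Box Dia not (not p1 implies p2)) and (Dia p2 and p3), 0
2. not (Dia not (not p1 implies p2) implies Box Dia not (not p1 implies p2)), 0   [and-rule on 1]
3. Dia p2 and p3, 0   [and-rule on 1]
4. Dia not (not p1 implies p2), 0   [neg-implies-rule on 2]
5. not Box Dia not (not p1 implies p2), 0   [neg-implies-rule on 2]
6. Dia p2, 0   [and-rule on 3]
7. p3, 0   [and-rule on 3]
8. not (not p1 implies p2), 1   [Dia-rule on 4: fresh world 1, 0R1]
9. not p1, 1   [neg-implies-rule on 8]
10. not p2, 1   [neg-implies-rule on 8]
11. not Dia not (not p1 implies p2), 2   [neg-Box-rule on 5: fresh world 2, 0R2]
12. not p1 implies p2, 0   [neg-Dia-rule on 11 via 2R0]
13. not p1 implies p2, 1   [neg-Dia-rule on 11 via 2R1]
14. not p1 implies p2, 2   [neg-Dia-rule on 11 via 2R2]
15. p2, 0   [implies-rule on 12 (branches; this branch)]
16. p2, 1   [implies-rule on 13 (branches; this branch)]
Accessibility: 0R0, 0R1, 0R2, 1R0, 1R1, 1R2, 2R0, 2R1, 2R2
Branch closes: p2 and not p2 both at 1.
Every branch closes (one shown): unsatisfiable in S5.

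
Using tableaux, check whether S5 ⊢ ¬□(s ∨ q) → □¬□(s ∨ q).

Valid in S5

Tableau for the negation ¬(¬□(s ∨ q) → □¬□(s ∨ q)):
1. ¬(¬□(s ∨ q) → □¬□(s ∨ q)), 0
2. ¬□(s ∨ q), 0   [¬→-rule on 1]
3. ¬□¬□(s ∨ q), 0   [¬→-rule on 1]
4. ¬(s ∨ q), 1   [¬□-rule on 2: fresh world 1, 0R1]
5. ¬s, 1   [¬∨-rule on 4]
6. ¬q, 1   [¬∨-rule on 4]
7. □(s ∨ q), 2   [¬□-rule on 3: fresh world 2, 0R2]
8. s ∨ q, 0   [□-rule on 7 via 2R0]
9. s ∨ q, 1   [□-rule on 7 via 2R1]
10. s ∨ q, 2   [□-rule on 7 via 2R2]
11. q, 0   [∨-rule on 8 (branches; this branch)]
12. q, 1   [∨-rule on 9 (branches; this branch)]
Accessibility: 0R0, 0R1, 0R2, 1R0, 1R1, 1R2, 2R0, 2R1, 2R2
Branch closes: q and ¬q both at 1.
Every branch of the negation's tableau closes; the branch above is one of them.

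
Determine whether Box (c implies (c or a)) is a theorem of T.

Tableau for the negation not Box (c implies (c or a)):
1. not Box (c implies (c or a)), w0
2. not (c implies (c or a)), w1
3. c, w1
4. not (c or a), w1
5. not c, w1
6. not a, w1
Accessibility: w0Rw0, w0Rw1, w1Rw1
Branch closes: c and not c both at w1.
All branches of the negation close; one closing branch shown above.

Yes, valid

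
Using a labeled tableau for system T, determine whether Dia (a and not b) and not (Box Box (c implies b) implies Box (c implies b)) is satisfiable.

1. Dia (a and not b) and not (Box Box (c implies b) implies Box (c implies b)), 0
2. Dia (a and not b), 0   [and-rule on 1]
3. not (Box Box (c implies b) implies Box (c implies b)), 0   [and-rule on 1]
4. Box Box (c implies b), 0   [neg-implies-rule on 3]
5. not Box (c implies b), 0   [neg-implies-rule on 3]
6. Box (c implies b), 0   [Box-rule on 4 via 0R0]
7. c implies b, 0   [Box-rule on 6 via 0R0]
8. b, 0   [implies-rule on 7 (branches; this branch)]
9. a and not b, 1   [Dia-rule on 2: fresh world 1, 0R1]
10. a, 1   [and-rule on 9]
11. not b, 1   [and-rule on 9]
12. Box (c implies b), 1   [Box-rule on 4 via 0R1]
13. c implies b, 1   [Box-rule on 6 via 0R1]
14. not c, 1   [implies-rule on 13 (branches; this branch)]
15. not (c implies b), 2   [neg-Box-rule on 5: fresh world 2, 0R2]
16. c, 2   [neg-implies-rule on 15]
17. not b, 2   [neg-implies-rule on 15]
18. Box (c implies b), 2   [Box-rule on 4 via 0R2]
19. c implies b, 2   [Box-rule on 6 via 0R2]
20. b, 2   [implies-rule on 19 (branches; this branch)]
Accessibility: 0R0, 0R1, 0R2, 1R1, 2R2
Branch closes: b and not b both at 2.
(One branch shown.) All branches close.

Unsatisfiable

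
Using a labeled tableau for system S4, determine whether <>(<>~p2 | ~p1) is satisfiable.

Yes, satisfiable

1. <>(<>~p2 | ~p1), 0
2. <>~p2 | ~p1, 1
3. ~p1, 1
Accessibility: 0R0, 0R1, 1R1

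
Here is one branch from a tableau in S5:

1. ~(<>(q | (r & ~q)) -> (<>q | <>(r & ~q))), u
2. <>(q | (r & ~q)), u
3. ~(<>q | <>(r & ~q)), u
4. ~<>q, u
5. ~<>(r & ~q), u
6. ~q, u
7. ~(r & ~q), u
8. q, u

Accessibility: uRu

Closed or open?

Both q and ~q appear at u.

Closed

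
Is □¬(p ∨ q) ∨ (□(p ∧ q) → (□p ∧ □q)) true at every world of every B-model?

Tableau for the negation ¬(□¬(p ∨ q) ∨ (□(p ∧ q) → (□p ∧ □q))):
1. ¬(□¬(p ∨ q) ∨ (□(p ∧ q) → (□p ∧ □q))), 0
2. ¬□¬(p ∨ q), 0   [¬∨-rule on 1]
3. ¬(□(p ∧ q) → (□p ∧ □q)), 0   [¬∨-rule on 1]
4. □(p ∧ q), 0   [¬→-rule on 3]
5. ¬(□p ∧ □q), 0   [¬→-rule on 3]
6. p ∧ q, 0   [□-rule on 4 via 0R0]
7. p, 0   [∧-rule on 6]
8. q, 0   [∧-rule on 6]
9. ¬□q, 0   [¬∧-rule on 5 (branches; this branch)]
10. p ∨ q, 1   [¬□-rule on 2: fresh world 1, 0R1]
11. p ∧ q, 1   [□-rule on 4 via 0R1]
12. p, 1   [∧-rule on 11]
13. q, 1   [∧-rule on 11]
14. ¬q, 2   [¬□-rule on 9: fresh world 2, 0R2]
15. p ∧ q, 2   [□-rule on 4 via 0R2]
16. p, 2   [∧-rule on 15]
17. q, 2   [∧-rule on 15]
Accessibility: 0R0, 0R1, 0R2, 1R0, 1R1, 2R0, 2R2
Branch closes: q and ¬q both at 2.
Every branch of the negation's tableau closes; the branch above is one of them.

Valid in B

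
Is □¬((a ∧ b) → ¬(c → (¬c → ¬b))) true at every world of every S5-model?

Tableau for the negation ¬□¬((a ∧ b) → ¬(c → (¬c → ¬b))):
1. ¬□¬((a ∧ b) → ¬(c → (¬c → ¬b))), w0
2. (a ∧ b) → ¬(c → (¬c → ¬b)), w1   [¬□-rule on 1: fresh world w1, w0Rw1]
3. ¬(a ∧ b), w1   [→-rule on 2 (branches; this branch)]
4. ¬b, w1   [¬∧-rule on 3 (branches; this branch)]
Accessibility: w0Rw0, w0Rw1, w1Rw0, w1Rw1
The negation has an open branch (countermodel exists).

No, not valid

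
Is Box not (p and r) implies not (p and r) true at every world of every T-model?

Yes, valid

Tableau for the negation not (Box not (p and r) implies not (p and r)):
1. not (Box not (p and r) implies not (p and r)), 0
2. Box not (p and r), 0   [neg-implies-rule on 1]
3. p and r, 0   [neg-implies-rule on 1]
4. p, 0   [and-rule on 3]
5. r, 0   [and-rule on 3]
6. not (p and r), 0   [Box-rule on 2 via 0R0]
7. not r, 0   [neg-and-rule on 6 (branches; this branch)]
Accessibility: 0R0
Branch closes: r and not r both at 0.
Every branch of the negation's tableau closes; the branch above is one of them.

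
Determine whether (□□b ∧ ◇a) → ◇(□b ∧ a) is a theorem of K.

Yes, valid

Tableau for the negation ¬((□□b ∧ ◇a) → ◇(□b ∧ a)):
1. ¬((□□b ∧ ◇a) → ◇(□b ∧ a)), u
2. □□b ∧ ◇a, u   [¬→-rule on 1]
3. ¬◇(□b ∧ a), u   [¬→-rule on 1]
4. □□b, u   [∧-rule on 2]
5. ◇a, u   [∧-rule on 2]
6. a, v   [◇-rule on 5: fresh world v, uRv]
7. ¬(□b ∧ a), v   [¬◇-rule on 3 via uRv]
8. □b, v   [□-rule on 4 via uRv]
9. ¬□b, v   [¬∧-rule on 7 (branches; this branch)]
10. ¬b, w   [¬□-rule on 9: fresh world w, vRw]
11. b, w   [□-rule on 8 via vRw]
Accessibility: uRv, vRw
Branch closes: b and ¬b both at w.
Every branch of the negation's tableau closes; the branch above is one of them.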